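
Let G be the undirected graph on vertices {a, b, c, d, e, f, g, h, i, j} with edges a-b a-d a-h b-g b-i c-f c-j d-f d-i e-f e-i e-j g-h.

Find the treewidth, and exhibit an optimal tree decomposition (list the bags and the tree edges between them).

Treewidth 2.
Bags: B1 = {c, e, j}  B2 = {c, e, f}  B3 = {e, f, i}  B4 = {d, f, i}  B5 = {b, d, i}  B6 = {a, b, d}  B7 = {a, b, g}  B8 = {a, g, h}
Tree: B1–B2, B2–B3, B3–B4, B4–B5, B5–B6, B6–B7, B7–B8

Each bag holds 3 vertices, so the decomposition has width 2, which upper-bounds the treewidth. The edges j–c–f–e–j form a cycle, so G is not a tree and its treewidth is at least 2. Combining the bounds, tw(G) = 2.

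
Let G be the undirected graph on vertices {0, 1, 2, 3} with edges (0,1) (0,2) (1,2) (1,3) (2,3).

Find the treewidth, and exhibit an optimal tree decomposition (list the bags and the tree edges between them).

Each bag holds 3 vertices, so the decomposition has width 2, which upper-bounds the treewidth. On the other hand G contains the 3-clique {0, 1, 2}. A clique must lie in a single bag of any decomposition, so no decomposition can have width below 2. Therefore the treewidth is 2.

Treewidth 2.
One such decomposition:
Bags: B1 = {0, 1, 2}  B2 = {1, 2, 3}
Tree: B1–B2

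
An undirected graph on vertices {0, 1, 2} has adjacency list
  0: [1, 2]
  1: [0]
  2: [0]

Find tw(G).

1

A width-1 tree decomposition is:
Bags: B1 = {0, 1}  B2 = {0, 2}
Tree: B1–B2
Every bag has size at most 2, so the width is 2 − 1 = 1 and tw(G) ≤ 1. Since G has at least one edge (e.g. 0–1), it is not an edgeless graph, so tw(G) ≥ 1. Therefore the treewidth is 1.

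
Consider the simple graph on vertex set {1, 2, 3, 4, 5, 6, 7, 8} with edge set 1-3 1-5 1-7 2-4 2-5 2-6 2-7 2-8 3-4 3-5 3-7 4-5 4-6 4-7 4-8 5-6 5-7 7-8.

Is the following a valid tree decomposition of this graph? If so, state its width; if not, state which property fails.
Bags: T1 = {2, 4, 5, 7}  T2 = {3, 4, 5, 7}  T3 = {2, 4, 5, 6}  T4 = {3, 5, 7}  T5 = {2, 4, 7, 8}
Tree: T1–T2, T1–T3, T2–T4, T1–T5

A tree decomposition must satisfy three properties: every vertex lies in some bag; for every edge, both endpoints lie together in some bag; and for every vertex, the bags containing it form a connected subtree. Here vertex 1 appears in no bag, so the decomposition is invalid.

No — vertex 1 appears in no bag.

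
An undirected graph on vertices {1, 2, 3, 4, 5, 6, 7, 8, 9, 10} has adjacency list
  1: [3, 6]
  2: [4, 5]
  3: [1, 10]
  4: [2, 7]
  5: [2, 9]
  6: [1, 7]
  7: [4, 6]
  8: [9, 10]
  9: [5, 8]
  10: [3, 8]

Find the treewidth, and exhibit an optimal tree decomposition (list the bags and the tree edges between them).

Each bag holds 3 vertices, so the decomposition has width 2, which upper-bounds the treewidth. The edges 2–5–9–8–10–3–1–6–7–4–2 form a cycle, so G is not a tree and its treewidth is at least 2. Hence tw(G) = 2 exactly.

Treewidth 2.
One optimal decomposition is:
Bags: B1 = {2, 5, 9}  B2 = {2, 8, 9}  B3 = {2, 8, 10}  B4 = {2, 3, 10}  B5 = {1, 2, 3}  B6 = {1, 2, 6}  B7 = {2, 6, 7}  B8 = {2, 4, 7}
Tree: B1–B2, B2–B3, B3–B4, B4–B5, B5–B6, B6–B7, B7–B8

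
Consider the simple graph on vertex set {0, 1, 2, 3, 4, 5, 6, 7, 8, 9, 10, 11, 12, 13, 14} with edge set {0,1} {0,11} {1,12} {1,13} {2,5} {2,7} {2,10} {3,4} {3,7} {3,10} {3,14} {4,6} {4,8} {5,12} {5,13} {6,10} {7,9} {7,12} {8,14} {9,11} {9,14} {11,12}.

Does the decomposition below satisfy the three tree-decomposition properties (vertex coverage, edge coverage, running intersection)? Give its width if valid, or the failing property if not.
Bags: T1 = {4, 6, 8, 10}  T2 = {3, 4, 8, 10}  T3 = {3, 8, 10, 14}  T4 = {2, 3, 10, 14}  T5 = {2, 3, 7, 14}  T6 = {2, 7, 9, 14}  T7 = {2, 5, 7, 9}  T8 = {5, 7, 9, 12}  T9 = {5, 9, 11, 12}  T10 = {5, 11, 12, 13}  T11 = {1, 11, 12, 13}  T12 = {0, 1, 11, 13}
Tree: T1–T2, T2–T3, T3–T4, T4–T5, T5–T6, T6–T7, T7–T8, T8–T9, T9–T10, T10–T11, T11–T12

Vertex coverage: the bags together contain {0, 1, 2, 3, 4, 5, 6, 7, 8, 9, 10, 11, 12, 13, 14}, the full vertex set. Edge coverage: each edge of G has both endpoints in at least one bag. Running intersection: for every vertex, the bags containing it form a connected subtree. All three properties hold, so this is a valid tree decomposition of width max|bag| − 1 = 3, and hence tw(G) ≤ 3.

Yes; width 3.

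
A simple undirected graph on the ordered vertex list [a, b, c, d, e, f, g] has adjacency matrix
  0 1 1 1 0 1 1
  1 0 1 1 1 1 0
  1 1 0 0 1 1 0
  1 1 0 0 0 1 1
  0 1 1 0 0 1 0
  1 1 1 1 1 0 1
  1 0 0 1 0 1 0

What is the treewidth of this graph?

3

A width-3 tree decomposition is:
Bags: B1 = {a, b, c, f}  B2 = {a, b, d, f}  B3 = {b, c, e, f}  B4 = {a, d, f, g}
Tree: B1–B2, B1–B3, B2–B4
Every bag has size at most 4, so the width is 4 − 1 = 3 and tw(G) ≤ 3. On the other hand G contains the 4-clique {a, d, f, g}. A clique must lie in a single bag of any decomposition, so no decomposition can have width below 3. Hence tw(G) = 3 exactly.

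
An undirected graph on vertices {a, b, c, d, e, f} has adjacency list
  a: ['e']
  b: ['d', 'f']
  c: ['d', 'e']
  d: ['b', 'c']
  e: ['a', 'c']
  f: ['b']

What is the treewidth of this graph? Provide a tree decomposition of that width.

Treewidth 1.
Bags: B1 = {a, e}  B2 = {c, e}  B3 = {c, d}  B4 = {b, d}  B5 = {b, f}
Tree: B1–B2, B2–B3, B3–B4, B4–B5

Each bag holds 2 vertices, so the decomposition has width 1, which upper-bounds the treewidth. Any graph with an edge has treewidth ≥ 1, and G has the edge a–e. The upper and lower bounds meet at 1, so that is the treewidth.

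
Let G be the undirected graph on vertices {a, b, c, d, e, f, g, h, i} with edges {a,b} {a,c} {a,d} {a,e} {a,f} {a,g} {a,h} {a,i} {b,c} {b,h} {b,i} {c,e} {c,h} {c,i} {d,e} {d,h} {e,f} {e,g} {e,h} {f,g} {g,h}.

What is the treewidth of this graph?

A width-3 tree decomposition is:
Bags: B1 = {a, c, e, h}  B2 = {a, d, e, h}  B3 = {a, b, c, h}  B4 = {a, e, g, h}  B5 = {a, e, f, g}  B6 = {a, b, c, i}
Tree: B1–B2, B1–B3, B2–B4, B4–B5, B3–B6
Each bag holds 4 vertices, so the decomposition has width 3, which upper-bounds the treewidth. For the lower bound, the 4 vertices {a, d, e, h} are pairwise adjacent, and any tree decomposition puts a clique entirely inside one bag — forcing width ≥ 3. The upper and lower bounds meet at 3, so that is the treewidth.

3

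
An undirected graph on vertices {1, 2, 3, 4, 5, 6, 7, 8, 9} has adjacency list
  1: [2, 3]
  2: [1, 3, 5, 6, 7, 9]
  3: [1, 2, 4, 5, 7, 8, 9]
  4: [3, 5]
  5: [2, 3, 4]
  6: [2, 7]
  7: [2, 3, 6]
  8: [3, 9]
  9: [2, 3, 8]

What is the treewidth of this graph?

A width-2 tree decomposition is:
Bags: B1 = {2, 3, 9}  B2 = {2, 3, 7}  B3 = {1, 2, 3}  B4 = {2, 3, 5}  B5 = {3, 8, 9}  B6 = {3, 4, 5}  B7 = {2, 6, 7}
Tree: B1–B2, B2–B3, B1–B4, B1–B5, B4–B6, B2–B7
Every bag has size at most 3, so the width is 3 − 1 = 2 and tw(G) ≤ 2. For the lower bound, the 3 vertices {3, 8, 9} are pairwise adjacent, and any tree decomposition puts a clique entirely inside one bag — forcing width ≥ 2. Therefore the treewidth is 2.

2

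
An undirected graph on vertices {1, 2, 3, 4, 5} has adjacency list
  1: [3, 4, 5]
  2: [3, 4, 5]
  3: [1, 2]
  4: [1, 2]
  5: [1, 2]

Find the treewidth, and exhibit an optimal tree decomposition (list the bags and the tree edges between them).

Treewidth 2.
One optimal decomposition is:
Bags: B1 = {1, 2, 4}  B2 = {1, 2, 5}  B3 = {1, 2, 3}
Tree: B1–B2, B2–B3

The largest bag has 3 vertices, giving width 2; this decomposition certifies tw(G) ≤ 2. Since 4–1–5–2–4 is a cycle in G, G is not acyclic. Forests are exactly the graphs of treewidth ≤ 1, so tw(G) ≥ 2. The upper and lower bounds meet at 2, so that is the treewidth.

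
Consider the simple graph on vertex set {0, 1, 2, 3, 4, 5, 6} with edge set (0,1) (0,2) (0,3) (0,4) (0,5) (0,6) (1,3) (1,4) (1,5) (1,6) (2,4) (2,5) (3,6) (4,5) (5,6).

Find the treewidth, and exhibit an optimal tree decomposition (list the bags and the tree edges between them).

Treewidth 3.
One optimal decomposition is:
Bags: B1 = {0, 1, 3, 6}  B2 = {0, 1, 5, 6}  B3 = {0, 1, 4, 5}  B4 = {0, 2, 4, 5}
Tree: B1–B2, B2–B3, B3–B4

The largest bag has 4 vertices, giving width 3; this decomposition certifies tw(G) ≤ 3. Conversely, {0, 1, 3, 6} is a clique of size 4, and the vertices of any clique must share a bag in every tree decomposition; so some bag has ≥ 4 vertices and tw(G) ≥ 3. Therefore the treewidth is 3.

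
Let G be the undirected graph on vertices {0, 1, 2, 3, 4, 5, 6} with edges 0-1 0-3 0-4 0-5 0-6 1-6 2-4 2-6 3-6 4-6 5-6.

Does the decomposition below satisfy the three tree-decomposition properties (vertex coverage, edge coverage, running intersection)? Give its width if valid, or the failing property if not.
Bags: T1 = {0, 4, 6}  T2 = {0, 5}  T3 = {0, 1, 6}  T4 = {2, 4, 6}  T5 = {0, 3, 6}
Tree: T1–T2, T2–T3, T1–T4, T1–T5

A tree decomposition must satisfy three properties: every vertex lies in some bag; for every edge, both endpoints lie together in some bag; and for every vertex, the bags containing it form a connected subtree. Here edge (6,5) lies in no bag, so the decomposition is invalid.

No — edge (6,5) lies in no bag.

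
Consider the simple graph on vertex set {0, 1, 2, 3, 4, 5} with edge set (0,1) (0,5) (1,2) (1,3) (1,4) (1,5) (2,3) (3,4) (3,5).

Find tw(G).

A width-2 tree decomposition is:
Bags: B1 = {1, 3, 4}  B2 = {1, 2, 3}  B3 = {1, 3, 5}  B4 = {0, 1, 5}
Tree: B1–B2, B2–B3, B3–B4
Every bag has size at most 3, so the width is 3 − 1 = 2 and tw(G) ≤ 2. Conversely, {0, 1, 5} is a clique of size 3, and the vertices of any clique must share a bag in every tree decomposition; so some bag has ≥ 3 vertices and tw(G) ≥ 2. Therefore the treewidth is 2.

2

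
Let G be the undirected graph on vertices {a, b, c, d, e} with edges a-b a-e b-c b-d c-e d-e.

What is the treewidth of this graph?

2

A width-2 tree decomposition is:
Bags: B1 = {a, b, e}  B2 = {b, c, e}  B3 = {b, d, e}
Tree: B1–B2, B2–B3
The largest bag has 3 vertices, giving width 2; this decomposition certifies tw(G) ≤ 2. For the lower bound, G contains the cycle e–a–b–c–e, so G is not a forest; only forests have treewidth ≤ 1, hence tw(G) ≥ 2. Hence tw(G) = 2 exactly.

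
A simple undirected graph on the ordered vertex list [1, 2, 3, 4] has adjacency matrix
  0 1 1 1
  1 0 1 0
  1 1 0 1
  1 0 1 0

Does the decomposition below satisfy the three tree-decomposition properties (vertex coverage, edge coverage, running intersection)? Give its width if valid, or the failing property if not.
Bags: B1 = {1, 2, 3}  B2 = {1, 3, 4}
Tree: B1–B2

Yes; width 2.

Vertex coverage: the bags together contain {1, 2, 3, 4}, the full vertex set. Edge coverage: each edge of G has both endpoints in at least one bag. Running intersection: for every vertex, the bags containing it form a connected subtree. All three properties hold, so this is a valid tree decomposition of width max|bag| − 1 = 2, and hence tw(G) ≤ 2.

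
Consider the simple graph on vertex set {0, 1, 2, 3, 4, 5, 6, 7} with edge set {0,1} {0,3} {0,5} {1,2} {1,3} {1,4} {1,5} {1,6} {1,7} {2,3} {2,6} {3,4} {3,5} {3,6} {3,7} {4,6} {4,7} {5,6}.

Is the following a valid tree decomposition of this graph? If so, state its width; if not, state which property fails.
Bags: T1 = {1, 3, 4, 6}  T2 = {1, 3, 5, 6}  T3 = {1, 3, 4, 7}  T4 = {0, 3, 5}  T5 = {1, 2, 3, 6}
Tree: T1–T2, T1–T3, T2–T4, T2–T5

No — edge (1,0) lies in no bag.

A tree decomposition must satisfy three properties: every vertex lies in some bag; for every edge, both endpoints lie together in some bag; and for every vertex, the bags containing it form a connected subtree. Here edge (1,0) lies in no bag, so the decomposition is invalid.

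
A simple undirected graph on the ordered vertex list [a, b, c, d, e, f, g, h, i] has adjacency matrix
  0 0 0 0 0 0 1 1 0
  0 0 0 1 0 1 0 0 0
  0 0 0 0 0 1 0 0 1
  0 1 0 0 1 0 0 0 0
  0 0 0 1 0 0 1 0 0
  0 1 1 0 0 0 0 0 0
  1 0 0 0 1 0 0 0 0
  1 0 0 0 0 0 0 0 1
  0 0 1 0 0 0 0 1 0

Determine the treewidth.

A width-2 tree decomposition is:
Bags: B1 = {b, c, f}  B2 = {b, c, d}  B3 = {c, d, e}  B4 = {c, e, g}  B5 = {a, c, g}  B6 = {a, c, h}  B7 = {c, h, i}
Tree: B1–B2, B2–B3, B3–B4, B4–B5, B5–B6, B6–B7
Every bag has size at most 3, so the width is 3 − 1 = 2 and tw(G) ≤ 2. Since c–f–b–d–e–g–a–h–i–c is a cycle in G, G is not acyclic. Forests are exactly the graphs of treewidth ≤ 1, so tw(G) ≥ 2. The upper and lower bounds meet at 2, so that is the treewidth.

2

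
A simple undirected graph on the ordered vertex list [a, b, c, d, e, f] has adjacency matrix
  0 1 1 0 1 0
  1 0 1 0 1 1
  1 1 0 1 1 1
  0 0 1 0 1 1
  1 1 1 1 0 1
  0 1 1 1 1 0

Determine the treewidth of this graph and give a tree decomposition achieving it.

Each bag holds 4 vertices, so the decomposition has width 3, which upper-bounds the treewidth. For the lower bound, the 4 vertices {a, b, c, e} are pairwise adjacent, and any tree decomposition puts a clique entirely inside one bag — forcing width ≥ 3. Hence tw(G) = 3 exactly.

Treewidth 3.
One such decomposition:
Bags: B1 = {b, c, e, f}  B2 = {a, b, c, e}  B3 = {c, d, e, f}
Tree: B1–B2, B1–B3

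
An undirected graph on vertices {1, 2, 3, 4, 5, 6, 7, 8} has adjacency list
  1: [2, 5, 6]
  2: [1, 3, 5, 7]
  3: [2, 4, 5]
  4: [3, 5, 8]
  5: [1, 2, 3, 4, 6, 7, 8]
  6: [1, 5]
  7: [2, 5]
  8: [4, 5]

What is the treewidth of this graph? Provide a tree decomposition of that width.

Every bag has size at most 3, so the width is 3 − 1 = 2 and tw(G) ≤ 2. For the lower bound, the 3 vertices {4, 5, 8} are pairwise adjacent, and any tree decomposition puts a clique entirely inside one bag — forcing width ≥ 2. The upper and lower bounds meet at 2, so that is the treewidth.

Treewidth 2.
One such decomposition:
Bags: B1 = {1, 5, 6}  B2 = {1, 2, 5}  B3 = {2, 5, 7}  B4 = {2, 3, 5}  B5 = {3, 4, 5}  B6 = {4, 5, 8}
Tree: B1–B2, B2–B3, B3–B4, B4–B5, B5–B6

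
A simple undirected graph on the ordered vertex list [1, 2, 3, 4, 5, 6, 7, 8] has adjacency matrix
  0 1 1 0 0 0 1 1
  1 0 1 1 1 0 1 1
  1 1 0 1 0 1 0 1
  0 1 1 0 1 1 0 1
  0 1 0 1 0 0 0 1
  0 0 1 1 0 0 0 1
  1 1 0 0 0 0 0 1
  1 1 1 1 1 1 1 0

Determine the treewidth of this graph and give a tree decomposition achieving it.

Treewidth 3.
Bags: B1 = {2, 3, 4, 8}  B2 = {1, 2, 3, 8}  B3 = {2, 4, 5, 8}  B4 = {1, 2, 7, 8}  B5 = {3, 4, 6, 8}
Tree: B1–B2, B1–B3, B2–B4, B1–B5

The largest bag has 4 vertices, giving width 3; this decomposition certifies tw(G) ≤ 3. For the lower bound, the 4 vertices {1, 2, 3, 8} are pairwise adjacent, and any tree decomposition puts a clique entirely inside one bag — forcing width ≥ 3. The upper and lower bounds meet at 3, so that is the treewidth.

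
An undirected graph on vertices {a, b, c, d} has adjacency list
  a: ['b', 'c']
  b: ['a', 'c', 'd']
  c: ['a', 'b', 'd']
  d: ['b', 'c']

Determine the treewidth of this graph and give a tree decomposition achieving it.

Treewidth 2.
One such decomposition:
Bags: B1 = {a, b, c}  B2 = {b, c, d}
Tree: B1–B2

Every bag has size at most 3, so the width is 3 − 1 = 2 and tw(G) ≤ 2. On the other hand G contains the 3-clique {b, c, d}. A clique must lie in a single bag of any decomposition, so no decomposition can have width below 2. Combining the bounds, tw(G) = 2.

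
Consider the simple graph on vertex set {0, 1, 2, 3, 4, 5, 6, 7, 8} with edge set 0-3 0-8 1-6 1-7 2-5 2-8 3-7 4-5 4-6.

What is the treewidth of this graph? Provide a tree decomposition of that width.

Each bag holds 3 vertices, so the decomposition has width 2, which upper-bounds the treewidth. For the lower bound, G contains the cycle 2–5–4–6–1–7–3–0–8–2, so G is not a forest; only forests have treewidth ≤ 1, hence tw(G) ≥ 2. Therefore the treewidth is 2.

Treewidth 2.
One such decomposition:
Bags: B1 = {2, 4, 5}  B2 = {2, 4, 6}  B3 = {1, 2, 6}  B4 = {1, 2, 7}  B5 = {2, 3, 7}  B6 = {0, 2, 3}  B7 = {0, 2, 8}
Tree: B1–B2, B2–B3, B3–B4, B4–B5, B5–B6, B6–B7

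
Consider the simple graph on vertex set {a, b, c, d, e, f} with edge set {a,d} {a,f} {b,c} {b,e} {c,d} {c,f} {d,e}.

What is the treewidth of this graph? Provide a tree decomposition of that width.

Each bag holds 3 vertices, so the decomposition has width 2, which upper-bounds the treewidth. The edges f–a–d–c–f form a cycle, so G is not a tree and its treewidth is at least 2. Hence tw(G) = 2 exactly.

Treewidth 2.
One optimal decomposition is:
Bags: B1 = {a, c, f}  B2 = {a, c, d}  B3 = {b, c, d}  B4 = {b, d, e}
Tree: B1–B2, B2–B3, B3–B4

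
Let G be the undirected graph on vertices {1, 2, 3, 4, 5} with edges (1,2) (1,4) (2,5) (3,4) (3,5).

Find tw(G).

2

A width-2 tree decomposition is:
Bags: B1 = {3, 4, 5}  B2 = {2, 4, 5}  B3 = {1, 2, 4}
Tree: B1–B2, B2–B3
The largest bag has 3 vertices, giving width 2; this decomposition certifies tw(G) ≤ 2. Since 4–3–5–2–1–4 is a cycle in G, G is not acyclic. Forests are exactly the graphs of treewidth ≤ 1, so tw(G) ≥ 2. The upper and lower bounds meet at 2, so that is the treewidth.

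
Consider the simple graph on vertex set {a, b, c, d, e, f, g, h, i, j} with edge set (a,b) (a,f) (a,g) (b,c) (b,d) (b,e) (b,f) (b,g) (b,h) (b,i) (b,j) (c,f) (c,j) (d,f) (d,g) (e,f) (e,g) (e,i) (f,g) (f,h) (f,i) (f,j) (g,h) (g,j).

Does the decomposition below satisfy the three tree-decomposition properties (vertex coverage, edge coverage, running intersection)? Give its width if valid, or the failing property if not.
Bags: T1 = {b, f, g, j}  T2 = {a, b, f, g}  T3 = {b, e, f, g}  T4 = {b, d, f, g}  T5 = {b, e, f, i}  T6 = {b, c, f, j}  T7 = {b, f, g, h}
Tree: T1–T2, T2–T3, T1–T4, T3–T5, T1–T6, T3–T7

Yes; width 3.

Vertex coverage: the bags together contain {a, b, c, d, e, f, g, h, i, j}, the full vertex set. Edge coverage: each edge of G has both endpoints in at least one bag. Running intersection: for every vertex, the bags containing it form a connected subtree. All three properties hold, so this is a valid tree decomposition of width max|bag| − 1 = 3, and hence tw(G) ≤ 3.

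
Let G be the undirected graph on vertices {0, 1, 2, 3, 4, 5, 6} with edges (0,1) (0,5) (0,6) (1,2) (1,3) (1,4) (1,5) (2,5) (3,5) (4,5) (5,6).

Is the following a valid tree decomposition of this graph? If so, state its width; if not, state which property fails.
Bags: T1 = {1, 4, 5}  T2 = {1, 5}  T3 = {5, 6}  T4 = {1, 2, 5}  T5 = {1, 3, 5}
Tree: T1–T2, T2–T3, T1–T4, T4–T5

A tree decomposition must satisfy three properties: every vertex lies in some bag; for every edge, both endpoints lie together in some bag; and for every vertex, the bags containing it form a connected subtree. Here vertex 0 appears in no bag, so the decomposition is invalid.

No — vertex 0 appears in no bag.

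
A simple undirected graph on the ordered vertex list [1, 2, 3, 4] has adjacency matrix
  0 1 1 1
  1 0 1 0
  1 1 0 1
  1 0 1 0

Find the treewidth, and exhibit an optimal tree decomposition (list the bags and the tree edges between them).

Every bag has size at most 3, so the width is 3 − 1 = 2 and tw(G) ≤ 2. On the other hand G contains the 3-clique {1, 2, 3}. A clique must lie in a single bag of any decomposition, so no decomposition can have width below 2. Hence tw(G) = 2 exactly.

Treewidth 2.
One optimal decomposition is:
Bags: B1 = {1, 2, 3}  B2 = {1, 3, 4}
Tree: B1–B2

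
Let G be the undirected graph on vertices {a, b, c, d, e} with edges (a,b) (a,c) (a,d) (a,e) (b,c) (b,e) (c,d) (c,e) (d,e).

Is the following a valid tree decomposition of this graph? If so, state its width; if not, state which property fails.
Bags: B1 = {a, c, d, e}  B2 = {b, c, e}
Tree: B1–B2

A tree decomposition must satisfy three properties: every vertex lies in some bag; for every edge, both endpoints lie together in some bag; and for every vertex, the bags containing it form a connected subtree. Here edge (a,b) lies in no bag, so the decomposition is invalid.

No — edge (a,b) lies in no bag.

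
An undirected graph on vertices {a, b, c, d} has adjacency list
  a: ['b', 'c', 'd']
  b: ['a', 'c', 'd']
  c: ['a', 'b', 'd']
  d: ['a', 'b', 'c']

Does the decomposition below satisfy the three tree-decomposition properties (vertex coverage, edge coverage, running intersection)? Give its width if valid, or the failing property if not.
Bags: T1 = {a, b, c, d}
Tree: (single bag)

Vertex coverage: the bags together contain {a, b, c, d}, the full vertex set. Edge coverage: each edge of G has both endpoints in at least one bag. Running intersection: for every vertex, the bags containing it form a connected subtree. All three properties hold, so this is a valid tree decomposition of width max|bag| − 1 = 3, and hence tw(G) ≤ 3.

Yes; width 3.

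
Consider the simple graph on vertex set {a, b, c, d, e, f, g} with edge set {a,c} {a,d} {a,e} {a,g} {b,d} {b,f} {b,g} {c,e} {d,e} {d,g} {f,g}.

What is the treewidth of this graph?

A width-2 tree decomposition is:
Bags: B1 = {a, d, g}  B2 = {b, d, g}  B3 = {b, f, g}  B4 = {a, d, e}  B5 = {a, c, e}
Tree: B1–B2, B2–B3, B1–B4, B4–B5
The largest bag has 3 vertices, giving width 2; this decomposition certifies tw(G) ≤ 2. For the lower bound, the 3 vertices {a, d, g} are pairwise adjacent, and any tree decomposition puts a clique entirely inside one bag — forcing width ≥ 2. Therefore the treewidth is 2.

2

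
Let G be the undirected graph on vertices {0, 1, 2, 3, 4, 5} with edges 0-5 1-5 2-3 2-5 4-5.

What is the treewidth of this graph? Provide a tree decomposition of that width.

The largest bag has 2 vertices, giving width 1; this decomposition certifies tw(G) ≤ 1. G has an edge, so its treewidth is at least 1. Therefore the treewidth is 1.

Treewidth 1.
Bags: B1 = {4, 5}  B2 = {2, 5}  B3 = {0, 5}  B4 = {1, 5}  B5 = {2, 3}
Tree: B1–B2, B1–B3, B2–B4, B2–B5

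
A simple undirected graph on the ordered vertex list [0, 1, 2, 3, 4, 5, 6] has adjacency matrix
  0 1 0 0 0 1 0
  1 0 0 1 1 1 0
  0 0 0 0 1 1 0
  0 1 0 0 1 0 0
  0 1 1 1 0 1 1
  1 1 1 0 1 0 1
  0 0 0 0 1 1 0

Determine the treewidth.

A width-2 tree decomposition is:
Bags: B1 = {1, 4, 5}  B2 = {1, 3, 4}  B3 = {4, 5, 6}  B4 = {2, 4, 5}  B5 = {0, 1, 5}
Tree: B1–B2, B1–B3, B3–B4, B1–B5
Each bag holds 3 vertices, so the decomposition has width 2, which upper-bounds the treewidth. On the other hand G contains the 3-clique {0, 1, 5}. A clique must lie in a single bag of any decomposition, so no decomposition can have width below 2. Therefore the treewidth is 2.

2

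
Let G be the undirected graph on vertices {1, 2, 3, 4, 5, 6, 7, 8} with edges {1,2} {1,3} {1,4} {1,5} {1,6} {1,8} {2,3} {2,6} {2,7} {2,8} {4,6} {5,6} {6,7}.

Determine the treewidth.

A width-2 tree decomposition is:
Bags: B1 = {1, 2, 6}  B2 = {1, 2, 8}  B3 = {2, 6, 7}  B4 = {1, 4, 6}  B5 = {1, 2, 3}  B6 = {1, 5, 6}
Tree: B1–B2, B1–B3, B1–B4, B1–B5, B1–B6
Each bag holds 3 vertices, so the decomposition has width 2, which upper-bounds the treewidth. For the lower bound, the 3 vertices {1, 2, 8} are pairwise adjacent, and any tree decomposition puts a clique entirely inside one bag — forcing width ≥ 2. Hence tw(G) = 2 exactly.

2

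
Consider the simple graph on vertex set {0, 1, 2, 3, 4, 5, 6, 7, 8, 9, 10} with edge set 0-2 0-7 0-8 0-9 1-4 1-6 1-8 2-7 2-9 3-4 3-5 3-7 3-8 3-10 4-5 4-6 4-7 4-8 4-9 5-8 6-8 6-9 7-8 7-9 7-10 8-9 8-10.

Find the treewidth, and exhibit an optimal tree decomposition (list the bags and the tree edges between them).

Treewidth 3.
Bags: B1 = {4, 7, 8, 9}  B2 = {3, 4, 7, 8}  B3 = {0, 7, 8, 9}  B4 = {4, 6, 8, 9}  B5 = {0, 2, 7, 9}  B6 = {3, 4, 5, 8}  B7 = {1, 4, 6, 8}  B8 = {3, 7, 8, 10}
Tree: B1–B2, B1–B3, B1–B4, B3–B5, B2–B6, B4–B7, B2–B8

The largest bag has 4 vertices, giving width 3; this decomposition certifies tw(G) ≤ 3. For the lower bound, the 4 vertices {0, 7, 8, 9} are pairwise adjacent, and any tree decomposition puts a clique entirely inside one bag — forcing width ≥ 3. Therefore the treewidth is 3.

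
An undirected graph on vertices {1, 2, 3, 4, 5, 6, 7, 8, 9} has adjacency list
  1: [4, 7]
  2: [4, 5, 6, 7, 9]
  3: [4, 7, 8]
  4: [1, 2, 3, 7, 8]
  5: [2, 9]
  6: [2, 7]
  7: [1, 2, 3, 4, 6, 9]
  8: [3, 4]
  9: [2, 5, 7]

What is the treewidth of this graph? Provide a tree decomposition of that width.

Treewidth 2.
One optimal decomposition is:
Bags: B1 = {2, 7, 9}  B2 = {2, 5, 9}  B3 = {2, 4, 7}  B4 = {1, 4, 7}  B5 = {3, 4, 7}  B6 = {3, 4, 8}  B7 = {2, 6, 7}
Tree: B1–B2, B1–B3, B3–B4, B4–B5, B5–B6, B1–B7

Every bag has size at most 3, so the width is 3 − 1 = 2 and tw(G) ≤ 2. For the lower bound, the 3 vertices {3, 4, 8} are pairwise adjacent, and any tree decomposition puts a clique entirely inside one bag — forcing width ≥ 2. The upper and lower bounds meet at 2, so that is the treewidth.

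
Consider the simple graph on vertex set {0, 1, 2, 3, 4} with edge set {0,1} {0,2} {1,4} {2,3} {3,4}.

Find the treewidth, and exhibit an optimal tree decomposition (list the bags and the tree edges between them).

Treewidth 2.
One optimal decomposition is:
Bags: B1 = {2, 3, 4}  B2 = {0, 2, 4}  B3 = {0, 1, 4}
Tree: B1–B2, B2–B3

Each bag holds 3 vertices, so the decomposition has width 2, which upper-bounds the treewidth. Since 4–3–2–0–1–4 is a cycle in G, G is not acyclic. Forests are exactly the graphs of treewidth ≤ 1, so tw(G) ≥ 2. Therefore the treewidth is 2.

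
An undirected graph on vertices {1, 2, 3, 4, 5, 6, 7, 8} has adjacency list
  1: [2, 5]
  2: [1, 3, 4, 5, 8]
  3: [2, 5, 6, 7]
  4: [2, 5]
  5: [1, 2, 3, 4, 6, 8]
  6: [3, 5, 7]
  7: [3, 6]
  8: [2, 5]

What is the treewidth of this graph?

A width-2 tree decomposition is:
Bags: B1 = {2, 5, 8}  B2 = {2, 3, 5}  B3 = {2, 4, 5}  B4 = {3, 5, 6}  B5 = {3, 6, 7}  B6 = {1, 2, 5}
Tree: B1–B2, B2–B3, B2–B4, B4–B5, B3–B6
Each bag holds 3 vertices, so the decomposition has width 2, which upper-bounds the treewidth. Conversely, {2, 5, 8} is a clique of size 3, and the vertices of any clique must share a bag in every tree decomposition; so some bag has ≥ 3 vertices and tw(G) ≥ 2. Hence tw(G) = 2 exactly.

2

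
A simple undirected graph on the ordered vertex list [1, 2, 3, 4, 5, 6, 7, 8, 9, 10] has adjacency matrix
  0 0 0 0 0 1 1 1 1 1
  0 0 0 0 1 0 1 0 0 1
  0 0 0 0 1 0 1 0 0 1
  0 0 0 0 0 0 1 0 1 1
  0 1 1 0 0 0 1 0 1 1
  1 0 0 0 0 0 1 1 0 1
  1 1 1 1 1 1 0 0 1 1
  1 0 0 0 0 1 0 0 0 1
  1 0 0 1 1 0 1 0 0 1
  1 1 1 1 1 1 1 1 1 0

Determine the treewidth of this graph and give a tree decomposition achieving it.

Each bag holds 4 vertices, so the decomposition has width 3, which upper-bounds the treewidth. On the other hand G contains the 4-clique {1, 6, 8, 10}. A clique must lie in a single bag of any decomposition, so no decomposition can have width below 3. Hence tw(G) = 3 exactly.

Treewidth 3.
One such decomposition:
Bags: B1 = {1, 7, 9, 10}  B2 = {5, 7, 9, 10}  B3 = {2, 5, 7, 10}  B4 = {4, 7, 9, 10}  B5 = {1, 6, 7, 10}  B6 = {1, 6, 8, 10}  B7 = {3, 5, 7, 10}
Tree: B1–B2, B2–B3, B1–B4, B1–B5, B5–B6, B3–B7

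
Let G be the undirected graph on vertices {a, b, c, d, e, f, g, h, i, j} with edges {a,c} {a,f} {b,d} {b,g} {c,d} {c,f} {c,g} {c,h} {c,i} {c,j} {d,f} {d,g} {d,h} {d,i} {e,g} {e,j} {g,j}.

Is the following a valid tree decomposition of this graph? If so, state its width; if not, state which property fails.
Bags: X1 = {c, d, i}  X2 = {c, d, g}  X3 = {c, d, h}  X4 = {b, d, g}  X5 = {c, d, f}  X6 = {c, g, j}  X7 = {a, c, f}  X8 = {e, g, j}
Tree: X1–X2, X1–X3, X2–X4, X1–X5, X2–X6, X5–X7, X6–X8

Every vertex of G appears in some bag (union = {a, b, c, d, e, f, g, h, i, j}); every edge is covered by a bag; and for each vertex v the set of bags containing v is connected in the bag tree. The decomposition is therefore valid. The largest bag has 3 vertices, so the width is 2.

Yes; width 2.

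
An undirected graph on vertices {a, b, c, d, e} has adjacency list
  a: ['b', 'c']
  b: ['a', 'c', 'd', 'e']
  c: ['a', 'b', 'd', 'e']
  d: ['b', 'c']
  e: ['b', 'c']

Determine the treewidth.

2

A width-2 tree decomposition is:
Bags: B1 = {b, c, e}  B2 = {a, b, c}  B3 = {b, c, d}
Tree: B1–B2, B1–B3
The largest bag has 3 vertices, giving width 2; this decomposition certifies tw(G) ≤ 2. On the other hand G contains the 3-clique {b, c, d}. A clique must lie in a single bag of any decomposition, so no decomposition can have width below 2. The upper and lower bounds meet at 2, so that is the treewidth.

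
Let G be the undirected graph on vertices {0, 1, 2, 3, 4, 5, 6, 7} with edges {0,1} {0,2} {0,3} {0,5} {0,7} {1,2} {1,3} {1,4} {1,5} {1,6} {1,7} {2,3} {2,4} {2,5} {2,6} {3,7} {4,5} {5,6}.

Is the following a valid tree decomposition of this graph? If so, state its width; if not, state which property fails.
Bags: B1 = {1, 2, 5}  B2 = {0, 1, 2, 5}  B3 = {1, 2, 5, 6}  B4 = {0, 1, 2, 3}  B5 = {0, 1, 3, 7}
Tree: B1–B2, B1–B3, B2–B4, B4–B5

A tree decomposition must satisfy three properties: every vertex lies in some bag; for every edge, both endpoints lie together in some bag; and for every vertex, the bags containing it form a connected subtree. Here vertex 4 appears in no bag, so the decomposition is invalid.

No — vertex 4 appears in no bag.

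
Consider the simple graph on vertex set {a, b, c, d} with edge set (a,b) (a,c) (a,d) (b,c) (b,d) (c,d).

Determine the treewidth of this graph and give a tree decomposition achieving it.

A single bag containing all 4 vertices is trivially a valid decomposition of width 3. On the other hand G contains the 4-clique {a, b, c, d}. A clique must lie in a single bag of any decomposition, so no decomposition can have width below 3. Combining the bounds, tw(G) = 3.

Treewidth 3.
One such decomposition:
Bags: B1 = {a, b, c, d}
Tree: (single bag)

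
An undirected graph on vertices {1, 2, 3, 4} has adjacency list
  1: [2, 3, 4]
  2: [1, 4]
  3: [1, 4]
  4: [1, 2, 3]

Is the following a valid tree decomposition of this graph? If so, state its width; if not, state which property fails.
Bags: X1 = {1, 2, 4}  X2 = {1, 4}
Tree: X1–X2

A tree decomposition must satisfy three properties: every vertex lies in some bag; for every edge, both endpoints lie together in some bag; and for every vertex, the bags containing it form a connected subtree. Here vertex 3 appears in no bag, so the decomposition is invalid.

No — vertex 3 appears in no bag.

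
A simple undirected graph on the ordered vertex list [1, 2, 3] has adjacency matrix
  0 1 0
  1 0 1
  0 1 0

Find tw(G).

A width-1 tree decomposition is:
Bags: B1 = {1, 2}  B2 = {2, 3}
Tree: B1–B2
Each bag holds 2 vertices, so the decomposition has width 1, which upper-bounds the treewidth. Any graph with an edge has treewidth ≥ 1, and G has the edge 2–1. The upper and lower bounds meet at 1, so that is the treewidth.

1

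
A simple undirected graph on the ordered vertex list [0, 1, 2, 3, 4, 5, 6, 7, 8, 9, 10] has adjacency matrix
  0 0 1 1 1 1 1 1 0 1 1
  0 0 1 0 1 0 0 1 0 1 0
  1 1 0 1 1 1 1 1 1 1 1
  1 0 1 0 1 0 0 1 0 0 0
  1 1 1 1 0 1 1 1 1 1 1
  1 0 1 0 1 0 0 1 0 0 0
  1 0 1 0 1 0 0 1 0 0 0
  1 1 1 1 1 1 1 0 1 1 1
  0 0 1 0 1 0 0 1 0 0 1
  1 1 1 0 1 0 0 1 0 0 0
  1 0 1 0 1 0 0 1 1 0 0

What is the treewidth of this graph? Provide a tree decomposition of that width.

Treewidth 4.
Bags: B1 = {0, 2, 4, 7, 10}  B2 = {0, 2, 3, 4, 7}  B3 = {0, 2, 4, 7, 9}  B4 = {0, 2, 4, 5, 7}  B5 = {0, 2, 4, 6, 7}  B6 = {1, 2, 4, 7, 9}  B7 = {2, 4, 7, 8, 10}
Tree: B1–B2, B1–B3, B1–B4, B1–B5, B3–B6, B1–B7

Each bag holds 5 vertices, so the decomposition has width 4, which upper-bounds the treewidth. For the lower bound, the 5 vertices {0, 2, 3, 4, 7} are pairwise adjacent, and any tree decomposition puts a clique entirely inside one bag — forcing width ≥ 4. Combining the bounds, tw(G) = 4.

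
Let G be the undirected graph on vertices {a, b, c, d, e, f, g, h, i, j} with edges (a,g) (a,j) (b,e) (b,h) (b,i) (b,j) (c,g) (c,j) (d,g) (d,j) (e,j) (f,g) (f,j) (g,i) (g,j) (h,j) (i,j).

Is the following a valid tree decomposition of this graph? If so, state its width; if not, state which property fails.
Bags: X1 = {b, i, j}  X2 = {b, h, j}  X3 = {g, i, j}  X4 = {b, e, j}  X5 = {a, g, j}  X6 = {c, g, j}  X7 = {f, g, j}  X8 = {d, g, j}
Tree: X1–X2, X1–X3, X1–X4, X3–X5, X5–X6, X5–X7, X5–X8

Every vertex of G appears in some bag (union = {a, b, c, d, e, f, g, h, i, j}); every edge is covered by a bag; and for each vertex v the set of bags containing v is connected in the bag tree. The decomposition is therefore valid. The largest bag has 3 vertices, so the width is 2.

Yes; width 2.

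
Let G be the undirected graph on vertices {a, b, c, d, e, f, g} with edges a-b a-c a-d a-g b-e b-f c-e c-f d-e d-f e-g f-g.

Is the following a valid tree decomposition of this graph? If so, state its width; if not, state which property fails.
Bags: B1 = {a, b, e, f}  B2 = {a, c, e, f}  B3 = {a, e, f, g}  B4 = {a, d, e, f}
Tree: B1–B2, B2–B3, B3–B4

Yes; width 3.

Every vertex of G appears in some bag (union = {a, b, c, d, e, f, g}); every edge is covered by a bag; and for each vertex v the set of bags containing v is connected in the bag tree. The decomposition is therefore valid. The largest bag has 4 vertices, so the width is 3.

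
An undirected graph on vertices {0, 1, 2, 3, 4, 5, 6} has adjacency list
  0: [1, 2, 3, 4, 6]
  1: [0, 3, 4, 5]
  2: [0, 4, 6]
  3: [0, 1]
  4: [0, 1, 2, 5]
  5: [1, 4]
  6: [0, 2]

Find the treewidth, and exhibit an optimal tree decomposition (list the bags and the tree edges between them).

The largest bag has 3 vertices, giving width 2; this decomposition certifies tw(G) ≤ 2. For the lower bound, the 3 vertices {0, 1, 3} are pairwise adjacent, and any tree decomposition puts a clique entirely inside one bag — forcing width ≥ 2. Hence tw(G) = 2 exactly.

Treewidth 2.
One optimal decomposition is:
Bags: B1 = {0, 1, 4}  B2 = {1, 4, 5}  B3 = {0, 2, 4}  B4 = {0, 1, 3}  B5 = {0, 2, 6}
Tree: B1–B2, B1–B3, B1–B4, B3–B5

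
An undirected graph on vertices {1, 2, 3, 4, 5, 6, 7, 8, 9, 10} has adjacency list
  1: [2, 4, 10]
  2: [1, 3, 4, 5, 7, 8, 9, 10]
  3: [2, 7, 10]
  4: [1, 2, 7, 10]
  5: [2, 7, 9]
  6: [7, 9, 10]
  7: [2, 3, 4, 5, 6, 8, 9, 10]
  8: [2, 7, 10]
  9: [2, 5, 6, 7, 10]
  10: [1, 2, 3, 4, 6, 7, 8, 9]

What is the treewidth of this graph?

3

A width-3 tree decomposition is:
Bags: B1 = {2, 7, 9, 10}  B2 = {2, 3, 7, 10}  B3 = {2, 5, 7, 9}  B4 = {2, 4, 7, 10}  B5 = {2, 7, 8, 10}  B6 = {6, 7, 9, 10}  B7 = {1, 2, 4, 10}
Tree: B1–B2, B1–B3, B1–B4, B2–B5, B1–B6, B4–B7
Each bag holds 4 vertices, so the decomposition has width 3, which upper-bounds the treewidth. For the lower bound, the 4 vertices {1, 2, 4, 10} are pairwise adjacent, and any tree decomposition puts a clique entirely inside one bag — forcing width ≥ 3. Therefore the treewidth is 3.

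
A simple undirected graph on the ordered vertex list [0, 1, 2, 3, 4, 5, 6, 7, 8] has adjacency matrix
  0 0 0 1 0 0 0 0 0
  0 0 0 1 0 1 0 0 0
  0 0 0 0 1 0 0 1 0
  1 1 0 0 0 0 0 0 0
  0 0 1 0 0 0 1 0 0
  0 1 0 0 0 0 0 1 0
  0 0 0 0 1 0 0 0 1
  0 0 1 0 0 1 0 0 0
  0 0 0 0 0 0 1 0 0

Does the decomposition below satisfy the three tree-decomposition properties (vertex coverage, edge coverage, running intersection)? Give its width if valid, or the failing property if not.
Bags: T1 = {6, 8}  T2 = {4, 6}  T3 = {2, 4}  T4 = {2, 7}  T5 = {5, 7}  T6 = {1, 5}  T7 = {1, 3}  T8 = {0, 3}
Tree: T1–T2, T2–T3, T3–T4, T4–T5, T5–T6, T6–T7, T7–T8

Every vertex of G appears in some bag (union = {0, 1, 2, 3, 4, 5, 6, 7, 8}); every edge is covered by a bag; and for each vertex v the set of bags containing v is connected in the bag tree. The decomposition is therefore valid. The largest bag has 2 vertices, so the width is 1.

Yes; width 1.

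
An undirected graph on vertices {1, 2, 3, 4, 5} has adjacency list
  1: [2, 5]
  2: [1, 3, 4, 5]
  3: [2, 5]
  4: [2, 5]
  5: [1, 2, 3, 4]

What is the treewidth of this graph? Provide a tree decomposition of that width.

Treewidth 2.
One such decomposition:
Bags: B1 = {2, 3, 5}  B2 = {2, 4, 5}  B3 = {1, 2, 5}
Tree: B1–B2, B1–B3

Every bag has size at most 3, so the width is 3 − 1 = 2 and tw(G) ≤ 2. On the other hand G contains the 3-clique {1, 2, 5}. A clique must lie in a single bag of any decomposition, so no decomposition can have width below 2. Therefore the treewidth is 2.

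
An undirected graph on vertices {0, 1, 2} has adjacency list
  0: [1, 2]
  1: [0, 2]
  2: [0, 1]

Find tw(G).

2

A width-2 tree decomposition is:
Bags: B1 = {0, 1, 2}
Tree: (single bag)
A single bag containing all 3 vertices is trivially a valid decomposition of width 2. Conversely, {0, 1, 2} is a clique of size 3, and the vertices of any clique must share a bag in every tree decomposition; so some bag has ≥ 3 vertices and tw(G) ≥ 2. Combining the bounds, tw(G) = 2.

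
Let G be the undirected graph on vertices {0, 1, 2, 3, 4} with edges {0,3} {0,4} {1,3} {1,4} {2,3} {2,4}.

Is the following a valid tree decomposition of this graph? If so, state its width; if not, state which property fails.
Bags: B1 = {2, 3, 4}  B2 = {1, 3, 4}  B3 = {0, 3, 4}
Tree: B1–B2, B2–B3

Yes; width 2.

Vertex coverage: the bags together contain {0, 1, 2, 3, 4}, the full vertex set. Edge coverage: each edge of G has both endpoints in at least one bag. Running intersection: for every vertex, the bags containing it form a connected subtree. All three properties hold, so this is a valid tree decomposition of width max|bag| − 1 = 2, and hence tw(G) ≤ 2.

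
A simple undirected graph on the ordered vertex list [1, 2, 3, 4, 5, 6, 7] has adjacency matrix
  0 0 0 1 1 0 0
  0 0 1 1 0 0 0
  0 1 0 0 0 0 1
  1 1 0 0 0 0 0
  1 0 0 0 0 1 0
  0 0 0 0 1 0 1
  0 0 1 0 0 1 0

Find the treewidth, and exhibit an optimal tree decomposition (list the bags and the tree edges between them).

Every bag has size at most 3, so the width is 3 − 1 = 2 and tw(G) ≤ 2. The edges 3–7–6–5–1–4–2–3 form a cycle, so G is not a tree and its treewidth is at least 2. Combining the bounds, tw(G) = 2.

Treewidth 2.
One such decomposition:
Bags: B1 = {3, 6, 7}  B2 = {3, 5, 6}  B3 = {1, 3, 5}  B4 = {1, 3, 4}  B5 = {2, 3, 4}
Tree: B1–B2, B2–B3, B3–B4, B4–B5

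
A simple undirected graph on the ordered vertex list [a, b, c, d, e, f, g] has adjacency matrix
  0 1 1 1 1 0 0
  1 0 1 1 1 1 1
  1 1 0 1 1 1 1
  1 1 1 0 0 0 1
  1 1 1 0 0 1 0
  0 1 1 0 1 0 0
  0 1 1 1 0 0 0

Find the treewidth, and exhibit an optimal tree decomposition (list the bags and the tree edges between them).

Treewidth 3.
One such decomposition:
Bags: B1 = {a, b, c, e}  B2 = {b, c, e, f}  B3 = {a, b, c, d}  B4 = {b, c, d, g}
Tree: B1–B2, B1–B3, B3–B4

The largest bag has 4 vertices, giving width 3; this decomposition certifies tw(G) ≤ 3. Conversely, {b, c, d, g} is a clique of size 4, and the vertices of any clique must share a bag in every tree decomposition; so some bag has ≥ 4 vertices and tw(G) ≥ 3. The upper and lower bounds meet at 3, so that is the treewidth.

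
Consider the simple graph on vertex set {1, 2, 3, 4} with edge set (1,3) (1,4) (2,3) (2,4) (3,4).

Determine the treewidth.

A width-2 tree decomposition is:
Bags: B1 = {1, 3, 4}  B2 = {2, 3, 4}
Tree: B1–B2
Each bag holds 3 vertices, so the decomposition has width 2, which upper-bounds the treewidth. On the other hand G contains the 3-clique {1, 3, 4}. A clique must lie in a single bag of any decomposition, so no decomposition can have width below 2. The upper and lower bounds meet at 2, so that is the treewidth.

2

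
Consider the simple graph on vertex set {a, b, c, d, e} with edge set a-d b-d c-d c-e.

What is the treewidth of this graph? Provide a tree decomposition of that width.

Treewidth 1.
One such decomposition:
Bags: B1 = {c, d}  B2 = {c, e}  B3 = {b, d}  B4 = {a, d}
Tree: B1–B2, B1–B3, B3–B4

Each bag holds 2 vertices, so the decomposition has width 1, which upper-bounds the treewidth. Since G has at least one edge (e.g. d–c), it is not an edgeless graph, so tw(G) ≥ 1. Therefore the treewidth is 1.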